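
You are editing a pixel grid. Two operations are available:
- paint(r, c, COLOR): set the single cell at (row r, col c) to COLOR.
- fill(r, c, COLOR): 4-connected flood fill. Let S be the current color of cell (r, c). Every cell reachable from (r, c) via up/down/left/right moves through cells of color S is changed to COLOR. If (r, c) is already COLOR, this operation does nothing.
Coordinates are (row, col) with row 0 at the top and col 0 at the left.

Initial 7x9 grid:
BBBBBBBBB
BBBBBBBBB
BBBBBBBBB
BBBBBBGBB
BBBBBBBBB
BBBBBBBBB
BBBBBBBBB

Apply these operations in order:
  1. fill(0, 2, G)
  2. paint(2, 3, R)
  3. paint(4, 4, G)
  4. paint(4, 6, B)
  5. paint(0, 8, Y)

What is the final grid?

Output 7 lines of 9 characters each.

After op 1 fill(0,2,G) [62 cells changed]:
GGGGGGGGG
GGGGGGGGG
GGGGGGGGG
GGGGGGGGG
GGGGGGGGG
GGGGGGGGG
GGGGGGGGG
After op 2 paint(2,3,R):
GGGGGGGGG
GGGGGGGGG
GGGRGGGGG
GGGGGGGGG
GGGGGGGGG
GGGGGGGGG
GGGGGGGGG
After op 3 paint(4,4,G):
GGGGGGGGG
GGGGGGGGG
GGGRGGGGG
GGGGGGGGG
GGGGGGGGG
GGGGGGGGG
GGGGGGGGG
After op 4 paint(4,6,B):
GGGGGGGGG
GGGGGGGGG
GGGRGGGGG
GGGGGGGGG
GGGGGGBGG
GGGGGGGGG
GGGGGGGGG
After op 5 paint(0,8,Y):
GGGGGGGGY
GGGGGGGGG
GGGRGGGGG
GGGGGGGGG
GGGGGGBGG
GGGGGGGGG
GGGGGGGGG

Answer: GGGGGGGGY
GGGGGGGGG
GGGRGGGGG
GGGGGGGGG
GGGGGGBGG
GGGGGGGGG
GGGGGGGGG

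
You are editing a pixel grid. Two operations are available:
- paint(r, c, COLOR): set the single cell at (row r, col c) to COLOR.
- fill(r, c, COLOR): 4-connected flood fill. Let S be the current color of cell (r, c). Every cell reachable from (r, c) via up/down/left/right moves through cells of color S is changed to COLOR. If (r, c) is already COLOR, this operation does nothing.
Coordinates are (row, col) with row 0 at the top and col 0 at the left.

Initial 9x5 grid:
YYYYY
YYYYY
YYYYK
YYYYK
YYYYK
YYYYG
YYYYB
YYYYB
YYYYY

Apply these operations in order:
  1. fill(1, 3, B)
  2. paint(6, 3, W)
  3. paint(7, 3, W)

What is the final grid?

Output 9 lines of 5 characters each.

After op 1 fill(1,3,B) [39 cells changed]:
BBBBB
BBBBB
BBBBK
BBBBK
BBBBK
BBBBG
BBBBB
BBBBB
BBBBB
After op 2 paint(6,3,W):
BBBBB
BBBBB
BBBBK
BBBBK
BBBBK
BBBBG
BBBWB
BBBBB
BBBBB
After op 3 paint(7,3,W):
BBBBB
BBBBB
BBBBK
BBBBK
BBBBK
BBBBG
BBBWB
BBBWB
BBBBB

Answer: BBBBB
BBBBB
BBBBK
BBBBK
BBBBK
BBBBG
BBBWB
BBBWB
BBBBB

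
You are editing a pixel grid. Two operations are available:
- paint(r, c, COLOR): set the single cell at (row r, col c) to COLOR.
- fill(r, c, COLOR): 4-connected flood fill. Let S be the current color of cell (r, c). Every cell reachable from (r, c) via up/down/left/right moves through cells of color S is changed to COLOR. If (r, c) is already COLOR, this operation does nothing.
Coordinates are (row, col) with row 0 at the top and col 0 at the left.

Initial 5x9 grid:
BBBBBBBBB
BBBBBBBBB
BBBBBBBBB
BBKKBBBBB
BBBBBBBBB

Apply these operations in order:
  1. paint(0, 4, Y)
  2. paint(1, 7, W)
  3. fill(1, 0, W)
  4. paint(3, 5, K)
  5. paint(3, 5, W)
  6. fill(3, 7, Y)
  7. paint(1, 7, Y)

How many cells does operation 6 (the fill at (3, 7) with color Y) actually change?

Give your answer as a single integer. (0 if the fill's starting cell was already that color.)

After op 1 paint(0,4,Y):
BBBBYBBBB
BBBBBBBBB
BBBBBBBBB
BBKKBBBBB
BBBBBBBBB
After op 2 paint(1,7,W):
BBBBYBBBB
BBBBBBBWB
BBBBBBBBB
BBKKBBBBB
BBBBBBBBB
After op 3 fill(1,0,W) [41 cells changed]:
WWWWYWWWW
WWWWWWWWW
WWWWWWWWW
WWKKWWWWW
WWWWWWWWW
After op 4 paint(3,5,K):
WWWWYWWWW
WWWWWWWWW
WWWWWWWWW
WWKKWKWWW
WWWWWWWWW
After op 5 paint(3,5,W):
WWWWYWWWW
WWWWWWWWW
WWWWWWWWW
WWKKWWWWW
WWWWWWWWW
After op 6 fill(3,7,Y) [42 cells changed]:
YYYYYYYYY
YYYYYYYYY
YYYYYYYYY
YYKKYYYYY
YYYYYYYYY

Answer: 42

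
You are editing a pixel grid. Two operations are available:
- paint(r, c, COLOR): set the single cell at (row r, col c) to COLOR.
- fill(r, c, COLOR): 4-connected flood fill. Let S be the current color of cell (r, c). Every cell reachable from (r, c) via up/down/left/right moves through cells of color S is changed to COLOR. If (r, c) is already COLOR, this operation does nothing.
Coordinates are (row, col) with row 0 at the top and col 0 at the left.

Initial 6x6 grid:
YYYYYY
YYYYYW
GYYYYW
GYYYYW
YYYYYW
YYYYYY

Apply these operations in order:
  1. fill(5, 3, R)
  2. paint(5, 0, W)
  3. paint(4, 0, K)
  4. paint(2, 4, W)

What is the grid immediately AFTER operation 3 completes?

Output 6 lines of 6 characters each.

After op 1 fill(5,3,R) [30 cells changed]:
RRRRRR
RRRRRW
GRRRRW
GRRRRW
RRRRRW
RRRRRR
After op 2 paint(5,0,W):
RRRRRR
RRRRRW
GRRRRW
GRRRRW
RRRRRW
WRRRRR
After op 3 paint(4,0,K):
RRRRRR
RRRRRW
GRRRRW
GRRRRW
KRRRRW
WRRRRR

Answer: RRRRRR
RRRRRW
GRRRRW
GRRRRW
KRRRRW
WRRRRR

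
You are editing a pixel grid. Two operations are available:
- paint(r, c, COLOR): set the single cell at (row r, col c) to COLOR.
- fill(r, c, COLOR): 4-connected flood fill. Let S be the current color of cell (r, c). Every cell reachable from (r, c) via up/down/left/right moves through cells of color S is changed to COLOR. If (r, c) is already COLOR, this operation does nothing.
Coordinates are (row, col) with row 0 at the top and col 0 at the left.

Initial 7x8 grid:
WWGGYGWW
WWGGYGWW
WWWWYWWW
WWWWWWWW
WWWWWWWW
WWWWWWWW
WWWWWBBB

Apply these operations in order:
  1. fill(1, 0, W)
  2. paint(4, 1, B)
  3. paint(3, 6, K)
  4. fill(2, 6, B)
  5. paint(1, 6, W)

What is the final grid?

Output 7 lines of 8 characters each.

After op 1 fill(1,0,W) [0 cells changed]:
WWGGYGWW
WWGGYGWW
WWWWYWWW
WWWWWWWW
WWWWWWWW
WWWWWWWW
WWWWWBBB
After op 2 paint(4,1,B):
WWGGYGWW
WWGGYGWW
WWWWYWWW
WWWWWWWW
WBWWWWWW
WWWWWWWW
WWWWWBBB
After op 3 paint(3,6,K):
WWGGYGWW
WWGGYGWW
WWWWYWWW
WWWWWWKW
WBWWWWWW
WWWWWWWW
WWWWWBBB
After op 4 fill(2,6,B) [42 cells changed]:
BBGGYGBB
BBGGYGBB
BBBBYBBB
BBBBBBKB
BBBBBBBB
BBBBBBBB
BBBBBBBB
After op 5 paint(1,6,W):
BBGGYGBB
BBGGYGWB
BBBBYBBB
BBBBBBKB
BBBBBBBB
BBBBBBBB
BBBBBBBB

Answer: BBGGYGBB
BBGGYGWB
BBBBYBBB
BBBBBBKB
BBBBBBBB
BBBBBBBB
BBBBBBBB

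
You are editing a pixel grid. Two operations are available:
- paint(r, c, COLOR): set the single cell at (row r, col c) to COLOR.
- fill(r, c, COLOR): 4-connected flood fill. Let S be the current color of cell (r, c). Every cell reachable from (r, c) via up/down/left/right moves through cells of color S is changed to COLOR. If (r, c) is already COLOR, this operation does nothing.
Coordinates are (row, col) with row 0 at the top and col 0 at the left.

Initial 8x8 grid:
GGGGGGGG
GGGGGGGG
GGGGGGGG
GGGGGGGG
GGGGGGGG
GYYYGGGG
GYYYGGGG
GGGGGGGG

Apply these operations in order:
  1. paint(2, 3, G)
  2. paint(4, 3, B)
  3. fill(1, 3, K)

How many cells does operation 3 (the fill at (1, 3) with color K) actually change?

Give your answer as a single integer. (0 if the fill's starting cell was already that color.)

Answer: 57

Derivation:
After op 1 paint(2,3,G):
GGGGGGGG
GGGGGGGG
GGGGGGGG
GGGGGGGG
GGGGGGGG
GYYYGGGG
GYYYGGGG
GGGGGGGG
After op 2 paint(4,3,B):
GGGGGGGG
GGGGGGGG
GGGGGGGG
GGGGGGGG
GGGBGGGG
GYYYGGGG
GYYYGGGG
GGGGGGGG
After op 3 fill(1,3,K) [57 cells changed]:
KKKKKKKK
KKKKKKKK
KKKKKKKK
KKKKKKKK
KKKBKKKK
KYYYKKKK
KYYYKKKK
KKKKKKKK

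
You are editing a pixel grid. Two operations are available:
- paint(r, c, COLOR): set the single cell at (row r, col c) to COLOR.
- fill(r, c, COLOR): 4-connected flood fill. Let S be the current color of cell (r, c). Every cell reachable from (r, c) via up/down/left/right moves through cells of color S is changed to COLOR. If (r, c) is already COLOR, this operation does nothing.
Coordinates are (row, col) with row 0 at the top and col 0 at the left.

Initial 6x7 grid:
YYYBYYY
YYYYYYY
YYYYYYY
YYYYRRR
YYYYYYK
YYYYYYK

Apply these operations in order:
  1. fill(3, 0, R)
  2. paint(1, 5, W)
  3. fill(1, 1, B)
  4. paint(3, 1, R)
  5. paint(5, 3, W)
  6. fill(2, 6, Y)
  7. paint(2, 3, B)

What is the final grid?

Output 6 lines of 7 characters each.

Answer: YYYYYYY
YYYYYWY
YYYBYYY
YRYYYYY
YYYYYYK
YYYWYYK

Derivation:
After op 1 fill(3,0,R) [36 cells changed]:
RRRBRRR
RRRRRRR
RRRRRRR
RRRRRRR
RRRRRRK
RRRRRRK
After op 2 paint(1,5,W):
RRRBRRR
RRRRRWR
RRRRRRR
RRRRRRR
RRRRRRK
RRRRRRK
After op 3 fill(1,1,B) [38 cells changed]:
BBBBBBB
BBBBBWB
BBBBBBB
BBBBBBB
BBBBBBK
BBBBBBK
After op 4 paint(3,1,R):
BBBBBBB
BBBBBWB
BBBBBBB
BRBBBBB
BBBBBBK
BBBBBBK
After op 5 paint(5,3,W):
BBBBBBB
BBBBBWB
BBBBBBB
BRBBBBB
BBBBBBK
BBBWBBK
After op 6 fill(2,6,Y) [37 cells changed]:
YYYYYYY
YYYYYWY
YYYYYYY
YRYYYYY
YYYYYYK
YYYWYYK
After op 7 paint(2,3,B):
YYYYYYY
YYYYYWY
YYYBYYY
YRYYYYY
YYYYYYK
YYYWYYK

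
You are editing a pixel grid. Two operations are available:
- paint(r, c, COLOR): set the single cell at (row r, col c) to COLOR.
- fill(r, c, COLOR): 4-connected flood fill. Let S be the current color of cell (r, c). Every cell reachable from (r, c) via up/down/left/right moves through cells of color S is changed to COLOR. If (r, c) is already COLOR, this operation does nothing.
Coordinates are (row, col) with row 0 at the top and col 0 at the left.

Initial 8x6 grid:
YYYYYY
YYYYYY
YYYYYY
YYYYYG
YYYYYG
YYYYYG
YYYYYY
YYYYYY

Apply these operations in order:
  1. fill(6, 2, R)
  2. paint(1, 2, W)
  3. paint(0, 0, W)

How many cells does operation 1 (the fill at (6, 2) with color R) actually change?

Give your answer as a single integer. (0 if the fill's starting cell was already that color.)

After op 1 fill(6,2,R) [45 cells changed]:
RRRRRR
RRRRRR
RRRRRR
RRRRRG
RRRRRG
RRRRRG
RRRRRR
RRRRRR

Answer: 45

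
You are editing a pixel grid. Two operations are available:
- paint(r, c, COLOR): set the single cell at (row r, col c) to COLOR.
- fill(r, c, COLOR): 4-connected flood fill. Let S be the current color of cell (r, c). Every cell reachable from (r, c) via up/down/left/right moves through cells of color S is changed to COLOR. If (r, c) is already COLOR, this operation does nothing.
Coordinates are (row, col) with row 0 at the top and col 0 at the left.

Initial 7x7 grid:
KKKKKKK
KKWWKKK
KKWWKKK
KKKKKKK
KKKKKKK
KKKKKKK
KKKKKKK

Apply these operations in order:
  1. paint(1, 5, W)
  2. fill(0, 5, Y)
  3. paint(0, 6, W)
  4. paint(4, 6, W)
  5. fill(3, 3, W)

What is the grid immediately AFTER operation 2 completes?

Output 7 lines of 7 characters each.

After op 1 paint(1,5,W):
KKKKKKK
KKWWKWK
KKWWKKK
KKKKKKK
KKKKKKK
KKKKKKK
KKKKKKK
After op 2 fill(0,5,Y) [44 cells changed]:
YYYYYYY
YYWWYWY
YYWWYYY
YYYYYYY
YYYYYYY
YYYYYYY
YYYYYYY

Answer: YYYYYYY
YYWWYWY
YYWWYYY
YYYYYYY
YYYYYYY
YYYYYYY
YYYYYYY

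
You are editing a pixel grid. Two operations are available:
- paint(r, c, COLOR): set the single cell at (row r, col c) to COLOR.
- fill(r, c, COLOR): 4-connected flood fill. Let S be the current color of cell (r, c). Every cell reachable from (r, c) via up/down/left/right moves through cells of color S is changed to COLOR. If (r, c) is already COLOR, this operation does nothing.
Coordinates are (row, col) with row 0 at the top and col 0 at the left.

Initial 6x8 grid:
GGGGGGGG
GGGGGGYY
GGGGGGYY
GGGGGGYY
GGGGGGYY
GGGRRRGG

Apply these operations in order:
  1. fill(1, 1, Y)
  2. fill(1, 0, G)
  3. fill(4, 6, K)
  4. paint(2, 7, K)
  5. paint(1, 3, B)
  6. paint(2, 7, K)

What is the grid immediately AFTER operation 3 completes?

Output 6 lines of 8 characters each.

After op 1 fill(1,1,Y) [35 cells changed]:
YYYYYYYY
YYYYYYYY
YYYYYYYY
YYYYYYYY
YYYYYYYY
YYYRRRGG
After op 2 fill(1,0,G) [43 cells changed]:
GGGGGGGG
GGGGGGGG
GGGGGGGG
GGGGGGGG
GGGGGGGG
GGGRRRGG
After op 3 fill(4,6,K) [45 cells changed]:
KKKKKKKK
KKKKKKKK
KKKKKKKK
KKKKKKKK
KKKKKKKK
KKKRRRKK

Answer: KKKKKKKK
KKKKKKKK
KKKKKKKK
KKKKKKKK
KKKKKKKK
KKKRRRKK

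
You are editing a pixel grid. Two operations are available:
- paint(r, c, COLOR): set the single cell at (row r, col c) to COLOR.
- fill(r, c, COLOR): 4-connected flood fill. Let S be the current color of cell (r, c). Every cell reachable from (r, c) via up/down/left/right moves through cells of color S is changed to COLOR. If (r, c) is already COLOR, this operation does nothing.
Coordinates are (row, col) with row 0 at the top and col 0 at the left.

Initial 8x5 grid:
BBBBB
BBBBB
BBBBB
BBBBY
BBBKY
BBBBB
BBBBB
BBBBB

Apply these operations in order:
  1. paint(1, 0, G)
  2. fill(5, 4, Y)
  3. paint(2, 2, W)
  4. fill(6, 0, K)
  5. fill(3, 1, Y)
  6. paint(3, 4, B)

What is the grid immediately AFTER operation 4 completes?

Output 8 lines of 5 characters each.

Answer: KKKKK
GKKKK
KKWKK
KKKKK
KKKKK
KKKKK
KKKKK
KKKKK

Derivation:
After op 1 paint(1,0,G):
BBBBB
GBBBB
BBBBB
BBBBY
BBBKY
BBBBB
BBBBB
BBBBB
After op 2 fill(5,4,Y) [36 cells changed]:
YYYYY
GYYYY
YYYYY
YYYYY
YYYKY
YYYYY
YYYYY
YYYYY
After op 3 paint(2,2,W):
YYYYY
GYYYY
YYWYY
YYYYY
YYYKY
YYYYY
YYYYY
YYYYY
After op 4 fill(6,0,K) [37 cells changed]:
KKKKK
GKKKK
KKWKK
KKKKK
KKKKK
KKKKK
KKKKK
KKKKK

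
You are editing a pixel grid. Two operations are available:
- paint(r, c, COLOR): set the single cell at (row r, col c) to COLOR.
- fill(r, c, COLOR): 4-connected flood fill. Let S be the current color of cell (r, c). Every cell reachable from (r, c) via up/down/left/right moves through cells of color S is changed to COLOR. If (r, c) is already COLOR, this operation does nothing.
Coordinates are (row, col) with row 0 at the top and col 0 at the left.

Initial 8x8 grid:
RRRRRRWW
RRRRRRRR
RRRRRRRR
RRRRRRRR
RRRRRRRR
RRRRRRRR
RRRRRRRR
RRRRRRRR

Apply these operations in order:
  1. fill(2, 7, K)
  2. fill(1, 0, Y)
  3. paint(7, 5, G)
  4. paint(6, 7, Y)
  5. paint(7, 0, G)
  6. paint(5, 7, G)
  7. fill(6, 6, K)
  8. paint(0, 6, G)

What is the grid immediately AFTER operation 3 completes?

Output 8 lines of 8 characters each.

Answer: YYYYYYWW
YYYYYYYY
YYYYYYYY
YYYYYYYY
YYYYYYYY
YYYYYYYY
YYYYYYYY
YYYYYGYY

Derivation:
After op 1 fill(2,7,K) [62 cells changed]:
KKKKKKWW
KKKKKKKK
KKKKKKKK
KKKKKKKK
KKKKKKKK
KKKKKKKK
KKKKKKKK
KKKKKKKK
After op 2 fill(1,0,Y) [62 cells changed]:
YYYYYYWW
YYYYYYYY
YYYYYYYY
YYYYYYYY
YYYYYYYY
YYYYYYYY
YYYYYYYY
YYYYYYYY
After op 3 paint(7,5,G):
YYYYYYWW
YYYYYYYY
YYYYYYYY
YYYYYYYY
YYYYYYYY
YYYYYYYY
YYYYYYYY
YYYYYGYY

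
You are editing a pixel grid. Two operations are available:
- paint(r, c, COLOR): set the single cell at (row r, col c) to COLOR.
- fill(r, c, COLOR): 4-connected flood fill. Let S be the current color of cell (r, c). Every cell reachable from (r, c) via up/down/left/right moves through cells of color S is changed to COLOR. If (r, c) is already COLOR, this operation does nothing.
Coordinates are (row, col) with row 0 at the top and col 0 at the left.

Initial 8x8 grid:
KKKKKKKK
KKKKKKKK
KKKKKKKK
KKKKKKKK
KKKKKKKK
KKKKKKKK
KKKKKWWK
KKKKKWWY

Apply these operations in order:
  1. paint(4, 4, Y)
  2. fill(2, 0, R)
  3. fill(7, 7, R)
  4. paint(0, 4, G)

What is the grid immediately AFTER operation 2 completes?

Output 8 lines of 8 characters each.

After op 1 paint(4,4,Y):
KKKKKKKK
KKKKKKKK
KKKKKKKK
KKKKKKKK
KKKKYKKK
KKKKKKKK
KKKKKWWK
KKKKKWWY
After op 2 fill(2,0,R) [58 cells changed]:
RRRRRRRR
RRRRRRRR
RRRRRRRR
RRRRRRRR
RRRRYRRR
RRRRRRRR
RRRRRWWR
RRRRRWWY

Answer: RRRRRRRR
RRRRRRRR
RRRRRRRR
RRRRRRRR
RRRRYRRR
RRRRRRRR
RRRRRWWR
RRRRRWWY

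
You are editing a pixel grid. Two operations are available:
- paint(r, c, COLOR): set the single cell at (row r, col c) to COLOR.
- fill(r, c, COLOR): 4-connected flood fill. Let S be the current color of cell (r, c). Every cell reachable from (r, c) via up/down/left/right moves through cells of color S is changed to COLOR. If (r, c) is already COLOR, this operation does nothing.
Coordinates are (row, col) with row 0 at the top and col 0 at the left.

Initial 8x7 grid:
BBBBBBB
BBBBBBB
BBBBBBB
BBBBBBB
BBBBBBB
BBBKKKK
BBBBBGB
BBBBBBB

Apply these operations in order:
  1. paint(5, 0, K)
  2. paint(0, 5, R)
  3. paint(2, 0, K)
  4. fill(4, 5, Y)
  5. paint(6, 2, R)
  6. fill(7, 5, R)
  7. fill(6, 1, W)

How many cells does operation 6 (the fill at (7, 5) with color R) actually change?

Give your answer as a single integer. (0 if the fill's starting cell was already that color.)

After op 1 paint(5,0,K):
BBBBBBB
BBBBBBB
BBBBBBB
BBBBBBB
BBBBBBB
KBBKKKK
BBBBBGB
BBBBBBB
After op 2 paint(0,5,R):
BBBBBRB
BBBBBBB
BBBBBBB
BBBBBBB
BBBBBBB
KBBKKKK
BBBBBGB
BBBBBBB
After op 3 paint(2,0,K):
BBBBBRB
BBBBBBB
KBBBBBB
BBBBBBB
BBBBBBB
KBBKKKK
BBBBBGB
BBBBBBB
After op 4 fill(4,5,Y) [48 cells changed]:
YYYYYRY
YYYYYYY
KYYYYYY
YYYYYYY
YYYYYYY
KYYKKKK
YYYYYGY
YYYYYYY
After op 5 paint(6,2,R):
YYYYYRY
YYYYYYY
KYYYYYY
YYYYYYY
YYYYYYY
KYYKKKK
YYRYYGY
YYYYYYY
After op 6 fill(7,5,R) [47 cells changed]:
RRRRRRR
RRRRRRR
KRRRRRR
RRRRRRR
RRRRRRR
KRRKKKK
RRRRRGR
RRRRRRR

Answer: 47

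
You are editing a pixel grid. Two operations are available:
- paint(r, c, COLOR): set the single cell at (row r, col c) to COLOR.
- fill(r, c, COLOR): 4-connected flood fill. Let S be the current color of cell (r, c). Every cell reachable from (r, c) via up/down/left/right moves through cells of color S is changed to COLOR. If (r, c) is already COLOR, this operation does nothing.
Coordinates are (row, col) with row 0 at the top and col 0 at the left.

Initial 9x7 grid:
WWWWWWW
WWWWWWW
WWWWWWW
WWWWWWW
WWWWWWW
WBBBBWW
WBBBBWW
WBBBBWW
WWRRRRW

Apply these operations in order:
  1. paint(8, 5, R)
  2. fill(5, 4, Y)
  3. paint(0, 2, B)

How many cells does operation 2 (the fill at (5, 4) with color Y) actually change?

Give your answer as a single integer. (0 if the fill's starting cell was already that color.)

After op 1 paint(8,5,R):
WWWWWWW
WWWWWWW
WWWWWWW
WWWWWWW
WWWWWWW
WBBBBWW
WBBBBWW
WBBBBWW
WWRRRRW
After op 2 fill(5,4,Y) [12 cells changed]:
WWWWWWW
WWWWWWW
WWWWWWW
WWWWWWW
WWWWWWW
WYYYYWW
WYYYYWW
WYYYYWW
WWRRRRW

Answer: 12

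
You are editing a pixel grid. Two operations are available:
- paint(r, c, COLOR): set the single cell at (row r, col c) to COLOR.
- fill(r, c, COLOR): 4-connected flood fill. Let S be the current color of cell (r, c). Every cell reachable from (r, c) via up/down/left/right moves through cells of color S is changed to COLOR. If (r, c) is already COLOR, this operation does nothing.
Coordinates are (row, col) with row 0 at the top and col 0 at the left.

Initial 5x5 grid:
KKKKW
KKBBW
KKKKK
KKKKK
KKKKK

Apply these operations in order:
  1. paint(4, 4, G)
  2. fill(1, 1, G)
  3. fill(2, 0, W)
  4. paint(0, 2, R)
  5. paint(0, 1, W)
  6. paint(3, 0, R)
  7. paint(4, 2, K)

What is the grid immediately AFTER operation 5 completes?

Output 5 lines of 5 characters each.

Answer: WWRWW
WWBBW
WWWWW
WWWWW
WWWWW

Derivation:
After op 1 paint(4,4,G):
KKKKW
KKBBW
KKKKK
KKKKK
KKKKG
After op 2 fill(1,1,G) [20 cells changed]:
GGGGW
GGBBW
GGGGG
GGGGG
GGGGG
After op 3 fill(2,0,W) [21 cells changed]:
WWWWW
WWBBW
WWWWW
WWWWW
WWWWW
After op 4 paint(0,2,R):
WWRWW
WWBBW
WWWWW
WWWWW
WWWWW
After op 5 paint(0,1,W):
WWRWW
WWBBW
WWWWW
WWWWW
WWWWW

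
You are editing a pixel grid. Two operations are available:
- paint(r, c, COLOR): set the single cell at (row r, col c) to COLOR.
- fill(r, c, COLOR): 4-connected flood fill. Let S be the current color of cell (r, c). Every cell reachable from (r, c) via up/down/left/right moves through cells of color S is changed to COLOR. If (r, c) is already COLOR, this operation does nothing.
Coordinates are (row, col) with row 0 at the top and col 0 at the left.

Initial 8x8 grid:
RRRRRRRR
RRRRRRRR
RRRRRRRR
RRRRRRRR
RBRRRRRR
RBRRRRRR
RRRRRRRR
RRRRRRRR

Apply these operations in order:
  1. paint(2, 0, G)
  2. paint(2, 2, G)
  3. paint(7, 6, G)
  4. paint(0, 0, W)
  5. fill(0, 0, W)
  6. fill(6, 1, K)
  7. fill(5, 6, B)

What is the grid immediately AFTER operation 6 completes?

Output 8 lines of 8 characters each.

Answer: WKKKKKKK
KKKKKKKK
GKGKKKKK
KKKKKKKK
KBKKKKKK
KBKKKKKK
KKKKKKKK
KKKKKKGK

Derivation:
After op 1 paint(2,0,G):
RRRRRRRR
RRRRRRRR
GRRRRRRR
RRRRRRRR
RBRRRRRR
RBRRRRRR
RRRRRRRR
RRRRRRRR
After op 2 paint(2,2,G):
RRRRRRRR
RRRRRRRR
GRGRRRRR
RRRRRRRR
RBRRRRRR
RBRRRRRR
RRRRRRRR
RRRRRRRR
After op 3 paint(7,6,G):
RRRRRRRR
RRRRRRRR
GRGRRRRR
RRRRRRRR
RBRRRRRR
RBRRRRRR
RRRRRRRR
RRRRRRGR
After op 4 paint(0,0,W):
WRRRRRRR
RRRRRRRR
GRGRRRRR
RRRRRRRR
RBRRRRRR
RBRRRRRR
RRRRRRRR
RRRRRRGR
After op 5 fill(0,0,W) [0 cells changed]:
WRRRRRRR
RRRRRRRR
GRGRRRRR
RRRRRRRR
RBRRRRRR
RBRRRRRR
RRRRRRRR
RRRRRRGR
After op 6 fill(6,1,K) [58 cells changed]:
WKKKKKKK
KKKKKKKK
GKGKKKKK
KKKKKKKK
KBKKKKKK
KBKKKKKK
KKKKKKKK
KKKKKKGK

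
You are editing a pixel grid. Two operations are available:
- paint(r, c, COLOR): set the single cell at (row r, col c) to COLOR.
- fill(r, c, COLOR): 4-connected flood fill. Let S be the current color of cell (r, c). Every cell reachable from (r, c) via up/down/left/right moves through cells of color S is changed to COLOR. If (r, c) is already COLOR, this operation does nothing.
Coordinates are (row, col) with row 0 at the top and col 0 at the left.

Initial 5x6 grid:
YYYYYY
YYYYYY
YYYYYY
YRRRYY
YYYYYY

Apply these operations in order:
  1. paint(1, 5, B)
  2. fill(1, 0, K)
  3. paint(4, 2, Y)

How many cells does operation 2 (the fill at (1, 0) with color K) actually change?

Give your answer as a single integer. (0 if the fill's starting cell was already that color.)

After op 1 paint(1,5,B):
YYYYYY
YYYYYB
YYYYYY
YRRRYY
YYYYYY
After op 2 fill(1,0,K) [26 cells changed]:
KKKKKK
KKKKKB
KKKKKK
KRRRKK
KKKKKK

Answer: 26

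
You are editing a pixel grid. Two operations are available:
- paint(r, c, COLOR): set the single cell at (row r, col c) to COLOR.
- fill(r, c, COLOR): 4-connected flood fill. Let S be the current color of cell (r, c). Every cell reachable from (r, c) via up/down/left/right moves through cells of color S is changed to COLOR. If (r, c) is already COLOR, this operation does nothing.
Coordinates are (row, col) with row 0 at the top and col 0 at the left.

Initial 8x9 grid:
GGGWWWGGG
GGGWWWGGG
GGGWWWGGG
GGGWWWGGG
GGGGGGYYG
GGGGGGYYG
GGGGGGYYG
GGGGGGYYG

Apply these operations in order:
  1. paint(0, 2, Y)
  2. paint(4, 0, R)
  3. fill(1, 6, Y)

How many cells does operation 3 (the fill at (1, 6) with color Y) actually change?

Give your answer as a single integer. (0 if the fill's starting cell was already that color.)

After op 1 paint(0,2,Y):
GGYWWWGGG
GGGWWWGGG
GGGWWWGGG
GGGWWWGGG
GGGGGGYYG
GGGGGGYYG
GGGGGGYYG
GGGGGGYYG
After op 2 paint(4,0,R):
GGYWWWGGG
GGGWWWGGG
GGGWWWGGG
GGGWWWGGG
RGGGGGYYG
GGGGGGYYG
GGGGGGYYG
GGGGGGYYG
After op 3 fill(1,6,Y) [16 cells changed]:
GGYWWWYYY
GGGWWWYYY
GGGWWWYYY
GGGWWWYYY
RGGGGGYYY
GGGGGGYYY
GGGGGGYYY
GGGGGGYYY

Answer: 16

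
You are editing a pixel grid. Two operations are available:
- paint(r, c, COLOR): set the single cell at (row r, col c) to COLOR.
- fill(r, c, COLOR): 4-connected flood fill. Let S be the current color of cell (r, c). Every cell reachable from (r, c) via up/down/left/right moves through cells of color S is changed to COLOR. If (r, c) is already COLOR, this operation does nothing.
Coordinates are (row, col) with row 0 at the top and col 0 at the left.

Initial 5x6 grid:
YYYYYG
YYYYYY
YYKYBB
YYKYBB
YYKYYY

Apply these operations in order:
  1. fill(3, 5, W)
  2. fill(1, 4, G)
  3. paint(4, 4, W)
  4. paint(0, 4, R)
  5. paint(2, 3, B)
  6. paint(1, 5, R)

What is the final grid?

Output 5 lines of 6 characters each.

After op 1 fill(3,5,W) [4 cells changed]:
YYYYYG
YYYYYY
YYKYWW
YYKYWW
YYKYYY
After op 2 fill(1,4,G) [22 cells changed]:
GGGGGG
GGGGGG
GGKGWW
GGKGWW
GGKGGG
After op 3 paint(4,4,W):
GGGGGG
GGGGGG
GGKGWW
GGKGWW
GGKGWG
After op 4 paint(0,4,R):
GGGGRG
GGGGGG
GGKGWW
GGKGWW
GGKGWG
After op 5 paint(2,3,B):
GGGGRG
GGGGGG
GGKBWW
GGKGWW
GGKGWG
After op 6 paint(1,5,R):
GGGGRG
GGGGGR
GGKBWW
GGKGWW
GGKGWG

Answer: GGGGRG
GGGGGR
GGKBWW
GGKGWW
GGKGWG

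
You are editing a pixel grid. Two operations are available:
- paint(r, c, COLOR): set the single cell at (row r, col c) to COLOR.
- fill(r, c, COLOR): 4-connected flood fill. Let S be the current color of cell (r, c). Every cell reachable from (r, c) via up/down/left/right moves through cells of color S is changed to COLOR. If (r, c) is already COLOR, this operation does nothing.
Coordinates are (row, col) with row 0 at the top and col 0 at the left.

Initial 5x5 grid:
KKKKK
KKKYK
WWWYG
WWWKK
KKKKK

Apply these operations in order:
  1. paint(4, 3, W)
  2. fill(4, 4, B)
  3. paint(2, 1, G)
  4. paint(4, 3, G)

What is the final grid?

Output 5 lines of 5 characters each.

After op 1 paint(4,3,W):
KKKKK
KKKYK
WWWYG
WWWKK
KKKWK
After op 2 fill(4,4,B) [3 cells changed]:
KKKKK
KKKYK
WWWYG
WWWBB
KKKWB
After op 3 paint(2,1,G):
KKKKK
KKKYK
WGWYG
WWWBB
KKKWB
After op 4 paint(4,3,G):
KKKKK
KKKYK
WGWYG
WWWBB
KKKGB

Answer: KKKKK
KKKYK
WGWYG
WWWBB
KKKGB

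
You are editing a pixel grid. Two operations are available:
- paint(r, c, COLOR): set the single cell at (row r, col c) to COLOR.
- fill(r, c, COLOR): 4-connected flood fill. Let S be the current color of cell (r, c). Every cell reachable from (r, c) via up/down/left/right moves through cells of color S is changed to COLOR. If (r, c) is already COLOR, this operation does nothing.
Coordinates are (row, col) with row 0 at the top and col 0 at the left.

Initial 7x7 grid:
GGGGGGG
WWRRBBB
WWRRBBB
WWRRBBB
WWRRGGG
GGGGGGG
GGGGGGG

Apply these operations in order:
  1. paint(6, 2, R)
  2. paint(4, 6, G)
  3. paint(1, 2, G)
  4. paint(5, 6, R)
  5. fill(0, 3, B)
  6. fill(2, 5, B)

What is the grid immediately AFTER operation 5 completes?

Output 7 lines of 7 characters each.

After op 1 paint(6,2,R):
GGGGGGG
WWRRBBB
WWRRBBB
WWRRBBB
WWRRGGG
GGGGGGG
GGRGGGG
After op 2 paint(4,6,G):
GGGGGGG
WWRRBBB
WWRRBBB
WWRRBBB
WWRRGGG
GGGGGGG
GGRGGGG
After op 3 paint(1,2,G):
GGGGGGG
WWGRBBB
WWRRBBB
WWRRBBB
WWRRGGG
GGGGGGG
GGRGGGG
After op 4 paint(5,6,R):
GGGGGGG
WWGRBBB
WWRRBBB
WWRRBBB
WWRRGGG
GGGGGGR
GGRGGGG
After op 5 fill(0,3,B) [8 cells changed]:
BBBBBBB
WWBRBBB
WWRRBBB
WWRRBBB
WWRRGGG
GGGGGGR
GGRGGGG

Answer: BBBBBBB
WWBRBBB
WWRRBBB
WWRRBBB
WWRRGGG
GGGGGGR
GGRGGGG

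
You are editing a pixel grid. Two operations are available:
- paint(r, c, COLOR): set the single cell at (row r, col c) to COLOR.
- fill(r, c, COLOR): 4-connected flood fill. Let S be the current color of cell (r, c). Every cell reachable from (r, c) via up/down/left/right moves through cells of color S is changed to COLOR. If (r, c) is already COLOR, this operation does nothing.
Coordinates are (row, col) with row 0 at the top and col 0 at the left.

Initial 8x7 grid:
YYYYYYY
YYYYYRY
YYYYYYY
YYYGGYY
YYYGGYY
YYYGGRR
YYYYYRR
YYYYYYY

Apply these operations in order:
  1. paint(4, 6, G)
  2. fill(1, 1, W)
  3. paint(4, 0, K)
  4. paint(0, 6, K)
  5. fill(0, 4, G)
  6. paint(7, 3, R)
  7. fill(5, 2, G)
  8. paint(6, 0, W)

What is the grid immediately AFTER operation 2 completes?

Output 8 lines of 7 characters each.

After op 1 paint(4,6,G):
YYYYYYY
YYYYYRY
YYYYYYY
YYYGGYY
YYYGGYG
YYYGGRR
YYYYYRR
YYYYYYY
After op 2 fill(1,1,W) [44 cells changed]:
WWWWWWW
WWWWWRW
WWWWWWW
WWWGGWW
WWWGGWG
WWWGGRR
WWWWWRR
WWWWWWW

Answer: WWWWWWW
WWWWWRW
WWWWWWW
WWWGGWW
WWWGGWG
WWWGGRR
WWWWWRR
WWWWWWW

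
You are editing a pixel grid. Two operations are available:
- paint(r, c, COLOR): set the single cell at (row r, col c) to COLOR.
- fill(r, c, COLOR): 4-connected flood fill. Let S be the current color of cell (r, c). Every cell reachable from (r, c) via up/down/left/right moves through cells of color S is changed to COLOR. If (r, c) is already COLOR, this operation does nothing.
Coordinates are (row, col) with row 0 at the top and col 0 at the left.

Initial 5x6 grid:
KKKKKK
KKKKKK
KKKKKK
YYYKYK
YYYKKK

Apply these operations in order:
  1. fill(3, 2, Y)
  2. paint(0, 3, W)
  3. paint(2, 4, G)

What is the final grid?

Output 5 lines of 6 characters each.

After op 1 fill(3,2,Y) [0 cells changed]:
KKKKKK
KKKKKK
KKKKKK
YYYKYK
YYYKKK
After op 2 paint(0,3,W):
KKKWKK
KKKKKK
KKKKKK
YYYKYK
YYYKKK
After op 3 paint(2,4,G):
KKKWKK
KKKKKK
KKKKGK
YYYKYK
YYYKKK

Answer: KKKWKK
KKKKKK
KKKKGK
YYYKYK
YYYKKK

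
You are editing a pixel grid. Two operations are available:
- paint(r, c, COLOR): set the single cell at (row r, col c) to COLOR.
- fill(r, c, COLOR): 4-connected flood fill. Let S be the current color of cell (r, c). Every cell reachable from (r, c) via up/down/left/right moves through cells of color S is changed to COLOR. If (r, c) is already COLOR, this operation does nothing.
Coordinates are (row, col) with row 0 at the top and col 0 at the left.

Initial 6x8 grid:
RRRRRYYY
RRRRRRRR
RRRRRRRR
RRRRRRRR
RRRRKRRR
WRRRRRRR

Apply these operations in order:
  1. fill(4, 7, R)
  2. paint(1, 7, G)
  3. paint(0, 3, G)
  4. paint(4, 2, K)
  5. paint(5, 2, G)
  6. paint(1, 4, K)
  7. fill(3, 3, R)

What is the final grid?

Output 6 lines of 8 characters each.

After op 1 fill(4,7,R) [0 cells changed]:
RRRRRYYY
RRRRRRRR
RRRRRRRR
RRRRRRRR
RRRRKRRR
WRRRRRRR
After op 2 paint(1,7,G):
RRRRRYYY
RRRRRRRG
RRRRRRRR
RRRRRRRR
RRRRKRRR
WRRRRRRR
After op 3 paint(0,3,G):
RRRGRYYY
RRRRRRRG
RRRRRRRR
RRRRRRRR
RRRRKRRR
WRRRRRRR
After op 4 paint(4,2,K):
RRRGRYYY
RRRRRRRG
RRRRRRRR
RRRRRRRR
RRKRKRRR
WRRRRRRR
After op 5 paint(5,2,G):
RRRGRYYY
RRRRRRRG
RRRRRRRR
RRRRRRRR
RRKRKRRR
WRGRRRRR
After op 6 paint(1,4,K):
RRRGRYYY
RRRRKRRG
RRRRRRRR
RRRRRRRR
RRKRKRRR
WRGRRRRR
After op 7 fill(3,3,R) [0 cells changed]:
RRRGRYYY
RRRRKRRG
RRRRRRRR
RRRRRRRR
RRKRKRRR
WRGRRRRR

Answer: RRRGRYYY
RRRRKRRG
RRRRRRRR
RRRRRRRR
RRKRKRRR
WRGRRRRR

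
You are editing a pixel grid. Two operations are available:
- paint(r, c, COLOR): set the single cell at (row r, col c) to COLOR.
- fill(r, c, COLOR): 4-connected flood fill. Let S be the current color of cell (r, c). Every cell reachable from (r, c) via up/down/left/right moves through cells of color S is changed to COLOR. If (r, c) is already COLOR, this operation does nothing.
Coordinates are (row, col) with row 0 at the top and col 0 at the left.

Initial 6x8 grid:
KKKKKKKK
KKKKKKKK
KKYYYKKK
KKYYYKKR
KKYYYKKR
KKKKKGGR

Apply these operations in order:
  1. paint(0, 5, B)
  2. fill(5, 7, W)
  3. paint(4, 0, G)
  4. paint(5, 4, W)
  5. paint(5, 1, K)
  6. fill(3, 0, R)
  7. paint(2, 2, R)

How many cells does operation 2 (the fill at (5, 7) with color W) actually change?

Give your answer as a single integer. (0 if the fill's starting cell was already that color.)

Answer: 3

Derivation:
After op 1 paint(0,5,B):
KKKKKBKK
KKKKKKKK
KKYYYKKK
KKYYYKKR
KKYYYKKR
KKKKKGGR
After op 2 fill(5,7,W) [3 cells changed]:
KKKKKBKK
KKKKKKKK
KKYYYKKK
KKYYYKKW
KKYYYKKW
KKKKKGGW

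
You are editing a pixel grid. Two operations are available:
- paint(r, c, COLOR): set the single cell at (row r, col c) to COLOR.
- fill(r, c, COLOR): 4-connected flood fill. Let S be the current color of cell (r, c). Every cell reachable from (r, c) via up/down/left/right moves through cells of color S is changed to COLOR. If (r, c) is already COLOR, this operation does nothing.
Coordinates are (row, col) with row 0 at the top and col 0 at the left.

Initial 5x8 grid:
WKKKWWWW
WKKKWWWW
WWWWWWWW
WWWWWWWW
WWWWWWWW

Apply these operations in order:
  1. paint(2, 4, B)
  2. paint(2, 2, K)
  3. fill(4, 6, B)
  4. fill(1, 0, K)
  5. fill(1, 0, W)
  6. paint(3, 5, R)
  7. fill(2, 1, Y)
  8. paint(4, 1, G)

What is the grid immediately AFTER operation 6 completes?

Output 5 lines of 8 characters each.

Answer: WWWWWWWW
WWWWWWWW
WWWWWWWW
WWWWWRWW
WWWWWWWW

Derivation:
After op 1 paint(2,4,B):
WKKKWWWW
WKKKWWWW
WWWWBWWW
WWWWWWWW
WWWWWWWW
After op 2 paint(2,2,K):
WKKKWWWW
WKKKWWWW
WWKWBWWW
WWWWWWWW
WWWWWWWW
After op 3 fill(4,6,B) [32 cells changed]:
BKKKBBBB
BKKKBBBB
BBKBBBBB
BBBBBBBB
BBBBBBBB
After op 4 fill(1,0,K) [33 cells changed]:
KKKKKKKK
KKKKKKKK
KKKKKKKK
KKKKKKKK
KKKKKKKK
After op 5 fill(1,0,W) [40 cells changed]:
WWWWWWWW
WWWWWWWW
WWWWWWWW
WWWWWWWW
WWWWWWWW
After op 6 paint(3,5,R):
WWWWWWWW
WWWWWWWW
WWWWWWWW
WWWWWRWW
WWWWWWWW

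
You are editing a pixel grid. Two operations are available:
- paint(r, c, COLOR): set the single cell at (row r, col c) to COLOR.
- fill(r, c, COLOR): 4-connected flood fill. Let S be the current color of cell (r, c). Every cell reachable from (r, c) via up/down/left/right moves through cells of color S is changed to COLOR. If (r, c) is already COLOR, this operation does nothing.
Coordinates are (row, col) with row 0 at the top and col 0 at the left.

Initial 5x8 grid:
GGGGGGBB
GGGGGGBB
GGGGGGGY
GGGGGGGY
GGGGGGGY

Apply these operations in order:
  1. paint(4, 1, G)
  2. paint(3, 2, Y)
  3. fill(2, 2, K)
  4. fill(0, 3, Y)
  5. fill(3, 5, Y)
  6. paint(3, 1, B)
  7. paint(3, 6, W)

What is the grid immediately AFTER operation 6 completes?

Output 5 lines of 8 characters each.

After op 1 paint(4,1,G):
GGGGGGBB
GGGGGGBB
GGGGGGGY
GGGGGGGY
GGGGGGGY
After op 2 paint(3,2,Y):
GGGGGGBB
GGGGGGBB
GGGGGGGY
GGYGGGGY
GGGGGGGY
After op 3 fill(2,2,K) [32 cells changed]:
KKKKKKBB
KKKKKKBB
KKKKKKKY
KKYKKKKY
KKKKKKKY
After op 4 fill(0,3,Y) [32 cells changed]:
YYYYYYBB
YYYYYYBB
YYYYYYYY
YYYYYYYY
YYYYYYYY
After op 5 fill(3,5,Y) [0 cells changed]:
YYYYYYBB
YYYYYYBB
YYYYYYYY
YYYYYYYY
YYYYYYYY
After op 6 paint(3,1,B):
YYYYYYBB
YYYYYYBB
YYYYYYYY
YBYYYYYY
YYYYYYYY

Answer: YYYYYYBB
YYYYYYBB
YYYYYYYY
YBYYYYYY
YYYYYYYY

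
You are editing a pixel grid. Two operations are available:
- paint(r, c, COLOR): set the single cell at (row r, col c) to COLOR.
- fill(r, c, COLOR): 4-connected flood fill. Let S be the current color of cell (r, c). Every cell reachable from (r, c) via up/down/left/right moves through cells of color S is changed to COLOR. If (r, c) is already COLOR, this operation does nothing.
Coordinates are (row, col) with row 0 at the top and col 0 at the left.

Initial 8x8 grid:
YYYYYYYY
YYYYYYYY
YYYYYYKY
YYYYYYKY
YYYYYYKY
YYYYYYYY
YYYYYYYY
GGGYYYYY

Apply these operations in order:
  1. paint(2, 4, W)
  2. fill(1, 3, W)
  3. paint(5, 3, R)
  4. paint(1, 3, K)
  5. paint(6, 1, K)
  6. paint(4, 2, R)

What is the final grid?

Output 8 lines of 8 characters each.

After op 1 paint(2,4,W):
YYYYYYYY
YYYYYYYY
YYYYWYKY
YYYYYYKY
YYYYYYKY
YYYYYYYY
YYYYYYYY
GGGYYYYY
After op 2 fill(1,3,W) [57 cells changed]:
WWWWWWWW
WWWWWWWW
WWWWWWKW
WWWWWWKW
WWWWWWKW
WWWWWWWW
WWWWWWWW
GGGWWWWW
After op 3 paint(5,3,R):
WWWWWWWW
WWWWWWWW
WWWWWWKW
WWWWWWKW
WWWWWWKW
WWWRWWWW
WWWWWWWW
GGGWWWWW
After op 4 paint(1,3,K):
WWWWWWWW
WWWKWWWW
WWWWWWKW
WWWWWWKW
WWWWWWKW
WWWRWWWW
WWWWWWWW
GGGWWWWW
After op 5 paint(6,1,K):
WWWWWWWW
WWWKWWWW
WWWWWWKW
WWWWWWKW
WWWWWWKW
WWWRWWWW
WKWWWWWW
GGGWWWWW
After op 6 paint(4,2,R):
WWWWWWWW
WWWKWWWW
WWWWWWKW
WWWWWWKW
WWRWWWKW
WWWRWWWW
WKWWWWWW
GGGWWWWW

Answer: WWWWWWWW
WWWKWWWW
WWWWWWKW
WWWWWWKW
WWRWWWKW
WWWRWWWW
WKWWWWWW
GGGWWWWW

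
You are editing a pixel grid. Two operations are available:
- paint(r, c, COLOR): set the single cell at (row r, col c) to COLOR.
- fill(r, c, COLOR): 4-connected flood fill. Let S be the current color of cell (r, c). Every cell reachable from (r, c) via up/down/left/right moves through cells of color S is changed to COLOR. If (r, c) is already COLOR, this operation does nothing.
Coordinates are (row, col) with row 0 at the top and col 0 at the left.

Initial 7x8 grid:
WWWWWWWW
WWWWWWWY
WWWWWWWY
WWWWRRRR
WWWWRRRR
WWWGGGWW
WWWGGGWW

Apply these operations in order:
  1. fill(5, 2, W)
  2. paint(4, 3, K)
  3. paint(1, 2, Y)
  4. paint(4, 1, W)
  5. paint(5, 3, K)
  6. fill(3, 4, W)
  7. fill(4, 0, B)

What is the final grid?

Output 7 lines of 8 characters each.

After op 1 fill(5,2,W) [0 cells changed]:
WWWWWWWW
WWWWWWWY
WWWWWWWY
WWWWRRRR
WWWWRRRR
WWWGGGWW
WWWGGGWW
After op 2 paint(4,3,K):
WWWWWWWW
WWWWWWWY
WWWWWWWY
WWWWRRRR
WWWKRRRR
WWWGGGWW
WWWGGGWW
After op 3 paint(1,2,Y):
WWWWWWWW
WWYWWWWY
WWWWWWWY
WWWWRRRR
WWWKRRRR
WWWGGGWW
WWWGGGWW
After op 4 paint(4,1,W):
WWWWWWWW
WWYWWWWY
WWWWWWWY
WWWWRRRR
WWWKRRRR
WWWGGGWW
WWWGGGWW
After op 5 paint(5,3,K):
WWWWWWWW
WWYWWWWY
WWWWWWWY
WWWWRRRR
WWWKRRRR
WWWKGGWW
WWWGGGWW
After op 6 fill(3,4,W) [8 cells changed]:
WWWWWWWW
WWYWWWWY
WWWWWWWY
WWWWWWWW
WWWKWWWW
WWWKGGWW
WWWGGGWW
After op 7 fill(4,0,B) [46 cells changed]:
BBBBBBBB
BBYBBBBY
BBBBBBBY
BBBBBBBB
BBBKBBBB
BBBKGGBB
BBBGGGBB

Answer: BBBBBBBB
BBYBBBBY
BBBBBBBY
BBBBBBBB
BBBKBBBB
BBBKGGBB
BBBGGGBB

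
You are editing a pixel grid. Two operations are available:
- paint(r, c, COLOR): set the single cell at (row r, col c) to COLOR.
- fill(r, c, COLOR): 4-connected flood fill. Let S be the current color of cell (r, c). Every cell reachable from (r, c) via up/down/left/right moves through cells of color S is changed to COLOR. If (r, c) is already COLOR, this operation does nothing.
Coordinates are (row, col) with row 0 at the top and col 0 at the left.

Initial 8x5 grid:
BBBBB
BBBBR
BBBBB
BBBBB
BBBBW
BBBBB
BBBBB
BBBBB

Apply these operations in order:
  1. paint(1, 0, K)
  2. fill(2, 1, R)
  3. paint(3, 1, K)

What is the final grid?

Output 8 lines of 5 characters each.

Answer: RRRRR
KRRRR
RRRRR
RKRRR
RRRRW
RRRRR
RRRRR
RRRRR

Derivation:
After op 1 paint(1,0,K):
BBBBB
KBBBR
BBBBB
BBBBB
BBBBW
BBBBB
BBBBB
BBBBB
After op 2 fill(2,1,R) [37 cells changed]:
RRRRR
KRRRR
RRRRR
RRRRR
RRRRW
RRRRR
RRRRR
RRRRR
After op 3 paint(3,1,K):
RRRRR
KRRRR
RRRRR
RKRRR
RRRRW
RRRRR
RRRRR
RRRRR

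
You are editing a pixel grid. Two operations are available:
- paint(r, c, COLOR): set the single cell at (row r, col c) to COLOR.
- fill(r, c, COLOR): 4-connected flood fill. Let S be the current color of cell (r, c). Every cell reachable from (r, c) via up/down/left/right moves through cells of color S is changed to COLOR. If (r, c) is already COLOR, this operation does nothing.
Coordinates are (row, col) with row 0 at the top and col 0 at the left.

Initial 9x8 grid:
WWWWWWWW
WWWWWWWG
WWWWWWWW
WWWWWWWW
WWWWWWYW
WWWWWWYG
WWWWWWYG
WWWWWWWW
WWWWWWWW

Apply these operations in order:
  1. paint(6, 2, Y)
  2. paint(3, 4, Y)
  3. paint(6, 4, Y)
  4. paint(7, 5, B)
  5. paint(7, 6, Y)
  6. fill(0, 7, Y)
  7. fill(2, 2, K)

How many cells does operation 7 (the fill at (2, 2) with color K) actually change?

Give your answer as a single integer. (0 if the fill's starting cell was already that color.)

Answer: 68

Derivation:
After op 1 paint(6,2,Y):
WWWWWWWW
WWWWWWWG
WWWWWWWW
WWWWWWWW
WWWWWWYW
WWWWWWYG
WWYWWWYG
WWWWWWWW
WWWWWWWW
After op 2 paint(3,4,Y):
WWWWWWWW
WWWWWWWG
WWWWWWWW
WWWWYWWW
WWWWWWYW
WWWWWWYG
WWYWWWYG
WWWWWWWW
WWWWWWWW
After op 3 paint(6,4,Y):
WWWWWWWW
WWWWWWWG
WWWWWWWW
WWWWYWWW
WWWWWWYW
WWWWWWYG
WWYWYWYG
WWWWWWWW
WWWWWWWW
After op 4 paint(7,5,B):
WWWWWWWW
WWWWWWWG
WWWWWWWW
WWWWYWWW
WWWWWWYW
WWWWWWYG
WWYWYWYG
WWWWWBWW
WWWWWWWW
After op 5 paint(7,6,Y):
WWWWWWWW
WWWWWWWG
WWWWWWWW
WWWWYWWW
WWWWWWYW
WWWWWWYG
WWYWYWYG
WWWWWBYW
WWWWWWWW
After op 6 fill(0,7,Y) [61 cells changed]:
YYYYYYYY
YYYYYYYG
YYYYYYYY
YYYYYYYY
YYYYYYYY
YYYYYYYG
YYYYYYYG
YYYYYBYY
YYYYYYYY
After op 7 fill(2,2,K) [68 cells changed]:
KKKKKKKK
KKKKKKKG
KKKKKKKK
KKKKKKKK
KKKKKKKK
KKKKKKKG
KKKKKKKG
KKKKKBKK
KKKKKKKK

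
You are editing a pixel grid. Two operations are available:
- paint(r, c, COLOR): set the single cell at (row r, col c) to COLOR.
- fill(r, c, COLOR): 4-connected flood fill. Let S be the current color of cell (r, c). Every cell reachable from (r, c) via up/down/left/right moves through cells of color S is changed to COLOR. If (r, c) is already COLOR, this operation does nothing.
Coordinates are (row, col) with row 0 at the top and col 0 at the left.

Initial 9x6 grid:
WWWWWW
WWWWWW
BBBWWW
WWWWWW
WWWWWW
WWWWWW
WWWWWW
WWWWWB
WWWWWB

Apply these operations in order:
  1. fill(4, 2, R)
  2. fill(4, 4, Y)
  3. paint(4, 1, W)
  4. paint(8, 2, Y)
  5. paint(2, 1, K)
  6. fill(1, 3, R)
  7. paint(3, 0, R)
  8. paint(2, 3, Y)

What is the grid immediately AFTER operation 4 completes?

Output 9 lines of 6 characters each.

Answer: YYYYYY
YYYYYY
BBBYYY
YYYYYY
YWYYYY
YYYYYY
YYYYYY
YYYYYB
YYYYYB

Derivation:
After op 1 fill(4,2,R) [49 cells changed]:
RRRRRR
RRRRRR
BBBRRR
RRRRRR
RRRRRR
RRRRRR
RRRRRR
RRRRRB
RRRRRB
After op 2 fill(4,4,Y) [49 cells changed]:
YYYYYY
YYYYYY
BBBYYY
YYYYYY
YYYYYY
YYYYYY
YYYYYY
YYYYYB
YYYYYB
After op 3 paint(4,1,W):
YYYYYY
YYYYYY
BBBYYY
YYYYYY
YWYYYY
YYYYYY
YYYYYY
YYYYYB
YYYYYB
After op 4 paint(8,2,Y):
YYYYYY
YYYYYY
BBBYYY
YYYYYY
YWYYYY
YYYYYY
YYYYYY
YYYYYB
YYYYYB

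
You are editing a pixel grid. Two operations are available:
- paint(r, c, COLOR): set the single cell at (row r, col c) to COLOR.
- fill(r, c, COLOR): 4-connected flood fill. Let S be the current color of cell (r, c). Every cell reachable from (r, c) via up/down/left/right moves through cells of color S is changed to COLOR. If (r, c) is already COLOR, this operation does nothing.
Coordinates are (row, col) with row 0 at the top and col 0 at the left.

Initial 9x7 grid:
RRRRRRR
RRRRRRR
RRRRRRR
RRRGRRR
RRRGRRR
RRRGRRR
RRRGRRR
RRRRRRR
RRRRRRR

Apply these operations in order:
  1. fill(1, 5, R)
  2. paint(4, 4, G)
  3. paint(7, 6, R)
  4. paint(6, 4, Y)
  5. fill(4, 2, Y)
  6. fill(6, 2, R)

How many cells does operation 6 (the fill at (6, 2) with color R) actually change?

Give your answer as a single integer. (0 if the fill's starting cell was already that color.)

After op 1 fill(1,5,R) [0 cells changed]:
RRRRRRR
RRRRRRR
RRRRRRR
RRRGRRR
RRRGRRR
RRRGRRR
RRRGRRR
RRRRRRR
RRRRRRR
After op 2 paint(4,4,G):
RRRRRRR
RRRRRRR
RRRRRRR
RRRGRRR
RRRGGRR
RRRGRRR
RRRGRRR
RRRRRRR
RRRRRRR
After op 3 paint(7,6,R):
RRRRRRR
RRRRRRR
RRRRRRR
RRRGRRR
RRRGGRR
RRRGRRR
RRRGRRR
RRRRRRR
RRRRRRR
After op 4 paint(6,4,Y):
RRRRRRR
RRRRRRR
RRRRRRR
RRRGRRR
RRRGGRR
RRRGRRR
RRRGYRR
RRRRRRR
RRRRRRR
After op 5 fill(4,2,Y) [57 cells changed]:
YYYYYYY
YYYYYYY
YYYYYYY
YYYGYYY
YYYGGYY
YYYGYYY
YYYGYYY
YYYYYYY
YYYYYYY
After op 6 fill(6,2,R) [58 cells changed]:
RRRRRRR
RRRRRRR
RRRRRRR
RRRGRRR
RRRGGRR
RRRGRRR
RRRGRRR
RRRRRRR
RRRRRRR

Answer: 58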